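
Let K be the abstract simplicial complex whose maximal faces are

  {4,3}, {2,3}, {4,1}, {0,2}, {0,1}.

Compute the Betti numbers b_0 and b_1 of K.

b_0 = 1, b_1 = 1.

K has 5 vertices, 5 edges.
rank ∂_0 = 0, rank ∂_1 = 4 ⇒ b_0 = 5 − 0 − 4 = 1; all invariant factors of ∂_1 are 1 so no torsion. So H_0 ≅ Z.
rank ∂_1 = 4, rank ∂_2 = 0 ⇒ b_1 = 5 − 4 − 0 = 1. So H_1 ≅ Z.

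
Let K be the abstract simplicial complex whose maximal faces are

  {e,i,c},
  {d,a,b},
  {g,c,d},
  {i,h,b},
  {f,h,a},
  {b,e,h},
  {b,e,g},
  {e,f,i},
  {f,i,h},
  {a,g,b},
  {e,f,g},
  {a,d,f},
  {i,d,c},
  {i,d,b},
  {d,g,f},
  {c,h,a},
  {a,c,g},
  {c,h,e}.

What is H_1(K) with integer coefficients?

H_1 ≅ Z × Z/2.

K has 9 vertices, 27 edges, 18 triangles.
rank ∂_1 = 8, rank ∂_2 = 18 ⇒ b_1 = 27 − 8 − 18 = 1; ∂_2 has invariant factor(s) [2] giving torsion. So H_1 = Z × Z/2.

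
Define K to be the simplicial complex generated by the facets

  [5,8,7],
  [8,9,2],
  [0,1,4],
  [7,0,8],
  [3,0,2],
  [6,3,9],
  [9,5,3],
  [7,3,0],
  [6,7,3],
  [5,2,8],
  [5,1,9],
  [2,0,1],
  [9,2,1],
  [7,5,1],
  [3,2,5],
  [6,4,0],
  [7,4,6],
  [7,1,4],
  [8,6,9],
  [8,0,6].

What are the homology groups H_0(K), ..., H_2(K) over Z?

H_0 = Z,  H_1 = Z × Z/2,  H_2 = 0.

Take the total order 0 < 1 < 2 < 3 < 4 < 5 < 6 < 7 < 8 < 9 on the vertex set. Then K (dimension 2) consists of the simplices:

  0-simplices (10): [0], [1], [2], [3], [4], [5], [6], [7], [8], [9]
  1-simplices (30): (30 of them)
  2-simplices (20): (20 of them)

giving chain groups C_0 ≅ Z^10, C_1 ≅ Z^30, C_2 ≅ Z^20.

The boundary map ∂_1: C_1 → C_0 maps an edge to its endpoints' difference, ∂[p,q] = q − p. For instance
  ∂[5,7] = [7] − [5].
The resulting 10×30 matrix has rank 9, and its Smith normal form has invariant factors (1,1,1,1,1,1,1,1,1).

The boundary map ∂_2: C_2 → C_1 sends each 2-simplex [p,q,r] to [q,r] − [p,r] + [p,q]. For instance
  ∂[0,1,2] = [1,2] − [0,2] + [0,1],
  ∂[5,7,8] = [7,8] − [5,8] + [5,7].
The 30×20 boundary matrix has rank 20 and Smith normal form diag(1,1,1,1,1,1,1,1,1,1,1,1,1,1,1,1,1,1,1,2).

Now H_k = ker ∂_k / im ∂_{k+1}, so:

  H_0: rank C_0 − rank ∂_1 = 10 − 9 = 1, and the invariant factors of ∂_1 are all 1, so H_0 = Z.
  H_1: rank ker ∂_1 − rank ∂_2 = (30 − 9) − 20 = 1, and ∂_2 has invariant factor 2 > 1, so H_1 = Z × Z/2.
  H_2: rank ker ∂_2 − rank ∂_3 = (20 − 20) − 0 = 0, and there is no ∂_3, so H_2 = 0.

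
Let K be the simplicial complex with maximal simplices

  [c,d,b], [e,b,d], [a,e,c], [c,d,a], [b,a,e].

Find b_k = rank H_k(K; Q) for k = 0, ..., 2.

b_0 = 1, b_1 = 1, b_2 = 0.

Order the vertices as a < b < c < d < e. Listing each simplex with vertices in this order, K has dimension 2 with simplices:

  0-simplices (5): a, b, c, d, e
  1-simplices (10): ab, ac, ad, ae, bc, bd, be, cd, ce, de
  2-simplices (5): abe, acd, ace, bcd, bde

Hence C_0 ≅ Z^5, C_1 ≅ Z^10, C_2 ≅ Z^5.

Boundary ∂_1: C_1 → C_0 maps an edge to its endpoints' difference, ∂[p,q] = q − p.
The 5×10 boundary matrix has rank 4 and Smith normal form diag(1,1,1,1).

Boundary ∂_2: C_2 → C_1 maps a triangle to the signed sum of its edges. For instance
  ∂bde = de − be + bd,
  ∂bcd = cd − bd + bc.
The 10×5 boundary matrix has rank 5 and Smith normal form diag(1,1,1,1,1).

Reading off H_k = ker ∂_k / im ∂_{k+1}:

  H_0: rank C_0 − rank ∂_1 = 5 − 4 = 1, and the invariant factors of ∂_1 are all 1, so H_0 = Z.
  H_1: rank ker ∂_1 − rank ∂_2 = (10 − 4) − 5 = 1, and the invariant factors of ∂_2 are all 1, so H_1 = Z.
  H_2: rank ker ∂_2 − rank ∂_3 = (5 − 5) − 0 = 0, and there is no ∂_3, so H_2 = 0.

As a check, the Euler characteristic is 5 − 10 + 5 = 0, which agrees with 1 − 1 + 0 = 0.
(K is a triangulation of the Möbius band.)

Hence the Betti numbers are b_0 = 1, b_1 = 1, b_2 = 0.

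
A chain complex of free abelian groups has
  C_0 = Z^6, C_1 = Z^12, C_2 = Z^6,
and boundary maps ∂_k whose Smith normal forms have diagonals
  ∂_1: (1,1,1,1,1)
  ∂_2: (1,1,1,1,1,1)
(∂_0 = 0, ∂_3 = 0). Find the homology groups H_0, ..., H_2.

H_0 = Z,  H_1 = Z,  H_2 = 0.

H_0: b_0 = 6 − 0 − 5 = 1; torsion from ∂_1 factors > 1: none. So H_0 = Z.
H_1: b_1 = 12 − 5 − 6 = 1; torsion from ∂_2 factors > 1: none. So H_1 = Z.
H_2: b_2 = 6 − 6 − 0 = 0; torsion from ∂_3 factors > 1: none. So H_2 = 0.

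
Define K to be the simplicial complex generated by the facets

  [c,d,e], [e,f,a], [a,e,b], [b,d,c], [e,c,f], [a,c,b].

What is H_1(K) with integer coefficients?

H_1 ≅ Z.

We work with the vertex ordering a < b < c < d < e < f. The simplices of K, each written with vertices in increasing order, are:

  0-simplices (6): a, b, c, d, e, f
  1-simplices (12): ab, ac, ae, af, bc, bd, be, cd, ce, cf, de, ef
  2-simplices (6): abc, abe, aef, bcd, cde, cef

so the chain groups are C_0 ≅ Z^6, C_1 ≅ Z^12, C_2 ≅ Z^6.

The boundary map ∂_1: C_1 → C_0 sends each edge [p,q] (with p < q) to q − p.
As a 6×12 matrix over Z this has rank 5, with invariant factors (1,1,1,1,1).

Boundary ∂_2: C_2 → C_1 maps a triangle to the signed sum of its edges. For instance
  ∂cde = de − ce + cd,
  ∂abe = be − ae + ab.
The resulting 12×6 matrix has rank 6, and its Smith normal form has invariant factors (1,1,1,1,1,1).

From H_k ≅ ker(∂_k) / im(∂_{k+1}) we obtain:

  H_1: rank ker ∂_1 − rank ∂_2 = (12 − 5) − 6 = 1, and the invariant factors of ∂_2 are all 1, so H_1 ≅ Z.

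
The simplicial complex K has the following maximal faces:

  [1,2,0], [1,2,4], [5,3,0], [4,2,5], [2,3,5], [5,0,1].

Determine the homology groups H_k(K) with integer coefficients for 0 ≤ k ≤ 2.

H_0 ≅ Z,  H_1 ≅ Z,  H_2 = 0.

Order the vertices as 0 < 1 < 2 < 3 < 4 < 5. Listing each simplex with vertices in this order, K has dimension 2 with simplices:

  0-simplices (6): [0], [1], [2], [3], [4], [5]
  1-simplices (12): [0,1], [0,2], [0,3], [0,5], [1,2], [1,4], [1,5], [2,3], [2,4], [2,5], [3,5], [4,5]
  2-simplices (6): [0,1,2], [0,1,5], [0,3,5], [1,2,4], [2,3,5], [2,4,5]

giving chain groups C_0 ≅ Z^6, C_1 ≅ Z^12, C_2 ≅ Z^6.

∂_1: C_1 → C_0 maps an edge to its endpoints' difference, ∂[p,q] = q − p.
The resulting 6×12 matrix has rank 5, and its Smith normal form has invariant factors (1,1,1,1,1).

Boundary ∂_2: C_2 → C_1 maps a triangle to the signed sum of its edges. For instance
  ∂[0,1,2] = [1,2] − [0,2] + [0,1],
  ∂[2,3,5] = [3,5] − [2,5] + [2,3].
The resulting 12×6 matrix has rank 6, and its Smith normal form has invariant factors (1,1,1,1,1,1).

Reading off H_k = ker ∂_k / im ∂_{k+1}:

  H_0: rank C_0 − rank ∂_1 = 6 − 5 = 1, and the invariant factors of ∂_1 are all 1, so H_0 ≅ Z.
  H_1: rank ker ∂_1 − rank ∂_2 = (12 − 5) − 6 = 1, and the invariant factors of ∂_2 are all 1, so H_1 ≅ Z.
  H_2: rank ker ∂_2 − rank ∂_3 = (6 − 6) − 0 = 0, and there is no ∂_3, so H_2 ≅ 0.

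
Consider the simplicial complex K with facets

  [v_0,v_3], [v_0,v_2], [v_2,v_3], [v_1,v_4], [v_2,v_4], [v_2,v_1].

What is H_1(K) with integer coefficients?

H_1 ≅ Z^2.

Fix the vertex order v_0 < v_1 < v_2 < v_3 < v_4 and write every simplex with vertices in increasing order. Then dim K = 1 and the simplices of K are:

  0-simplices (5): [v_0], [v_1], [v_2], [v_3], [v_4]
  1-simplices (6): [v_0,v_2], [v_0,v_3], [v_1,v_2], [v_1,v_4], [v_2,v_3], [v_2,v_4]

Hence C_0 ≅ Z^5, C_1 ≅ Z^6.

∂_1: C_1 → C_0 is given by ∂[p,q] = [q] − [p]. For instance
  ∂[v_2,v_4] = [v_4] − [v_2].
This gives a 5×6 integer matrix of rank 4; reducing to Smith normal form yields diagonal entries (1,1,1,1).

Reading off H_k = ker ∂_k / im ∂_{k+1}:

  H_1: rank ker ∂_1 − rank ∂_2 = (6 − 4) − 0 = 2, and there is no ∂_2, so H_1 ≅ Z^2.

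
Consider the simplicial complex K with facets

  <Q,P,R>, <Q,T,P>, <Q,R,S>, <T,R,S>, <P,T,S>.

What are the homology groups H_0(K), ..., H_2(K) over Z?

H_0 = Z,  H_1 = Z,  H_2 = 0.

K has 5 vertices, 10 edges, 5 triangles.
rank ∂_0 = 0, rank ∂_1 = 4 ⇒ b_0 = 5 − 0 − 4 = 1; all invariant factors of ∂_1 are 1 so no torsion. So H_0 = Z.
rank ∂_1 = 4, rank ∂_2 = 5 ⇒ b_1 = 10 − 4 − 5 = 1; all invariant factors of ∂_2 are 1 so no torsion. So H_1 = Z.
rank ∂_2 = 5, rank ∂_3 = 0 ⇒ b_2 = 5 − 5 − 0 = 0. So H_2 = 0.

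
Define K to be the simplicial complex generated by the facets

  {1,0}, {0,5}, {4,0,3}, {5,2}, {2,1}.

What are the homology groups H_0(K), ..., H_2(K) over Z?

H_0 = Z,  H_1 = Z,  H_2 = 0.

K has 6 vertices, 7 edges, 1 triangle.
rank ∂_0 = 0, rank ∂_1 = 5 ⇒ b_0 = 6 − 0 − 5 = 1; all invariant factors of ∂_1 are 1 so no torsion. So H_0 ≅ Z.
rank ∂_1 = 5, rank ∂_2 = 1 ⇒ b_1 = 7 − 5 − 1 = 1; all invariant factors of ∂_2 are 1 so no torsion. So H_1 ≅ Z.
rank ∂_2 = 1, rank ∂_3 = 0 ⇒ b_2 = 1 − 1 − 0 = 0. So H_2 ≅ 0.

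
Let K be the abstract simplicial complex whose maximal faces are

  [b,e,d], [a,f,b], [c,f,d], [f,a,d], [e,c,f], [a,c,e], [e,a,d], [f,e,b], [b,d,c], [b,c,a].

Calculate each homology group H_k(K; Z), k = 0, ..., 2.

H_0 = Z,  H_1 = Z/2,  H_2 = 0.

We work with the vertex ordering a < b < c < d < e < f. The simplices of K, each written with vertices in increasing order, are:

  0-simplices (6): a, b, c, d, e, f
  1-simplices (15): ab, ac, ad, ae, af, bc, bd, be, bf, cd, ce, cf, de, df, ef
  2-simplices (10): abc, abf, ace, ade, adf, bcd, bde, bef, cdf, cef

so the chain groups are C_0 ≅ Z^6, C_1 ≅ Z^15, C_2 ≅ Z^10.

Boundary ∂_1: C_1 → C_0 sends each edge [p,q] (with p < q) to q − p.
The 6×15 boundary matrix has rank 5 and Smith normal form diag(1,1,1,1,1).

The boundary map ∂_2: C_2 → C_1 acts by ∂[p,q,r] = [q,r] − [p,r] + [p,q]. For instance
  ∂cdf = df − cf + cd,
  ∂bef = ef − bf + be.
The resulting 15×10 matrix has rank 10, and its Smith normal form has invariant factors (1,1,1,1,1,1,1,1,1,2).

From H_k ≅ ker(∂_k) / im(∂_{k+1}) we obtain:

  H_0: rank C_0 − rank ∂_1 = 6 − 5 = 1, and the invariant factors of ∂_1 are all 1, so H_0 = Z.
  H_1: rank ker ∂_1 − rank ∂_2 = (15 − 5) − 10 = 0, and ∂_2 has invariant factor 2 > 1, so H_1 = Z/2.
  H_2: rank ker ∂_2 − rank ∂_3 = (10 − 10) − 0 = 0, and there is no ∂_3, so H_2 = 0.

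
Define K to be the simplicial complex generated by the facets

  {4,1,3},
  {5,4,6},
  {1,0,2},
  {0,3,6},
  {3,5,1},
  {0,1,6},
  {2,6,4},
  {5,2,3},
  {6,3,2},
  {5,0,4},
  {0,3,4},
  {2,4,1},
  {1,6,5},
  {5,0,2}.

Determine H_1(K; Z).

H_1 = Z^2.

We work with the vertex ordering 0 < 1 < 2 < 3 < 4 < 5 < 6. The simplices of K, each written with vertices in increasing order, are:

  0-simplices (7): [0], [1], [2], [3], [4], [5], [6]
  1-simplices (21): [0,1], [0,2], [0,3], [0,4], [0,5], [0,6], [1,2], [1,3], [1,4], [1,5], [1,6], [2,3], [2,4], [2,5], [2,6], [3,4], [3,5], [3,6], [4,5], [4,6], [5,6]
  2-simplices (14): [0,1,2], [0,1,6], [0,2,5], [0,3,4], [0,3,6], [0,4,5], [1,2,4], [1,3,4], [1,3,5], [1,5,6], [2,3,5], [2,3,6], [2,4,6], [4,5,6]

giving chain groups C_0 ≅ Z^7, C_1 ≅ Z^21, C_2 ≅ Z^14.

The boundary map ∂_1: C_1 → C_0 sends each edge [p,q] (with p < q) to q − p.
This gives a 7×21 integer matrix of rank 6; reducing to Smith normal form yields diagonal entries (1,1,1,1,1,1).

The boundary map ∂_2: C_2 → C_1 maps a triangle to the signed sum of its edges. For instance
  ∂[4,5,6] = [5,6] − [4,6] + [4,5],
  ∂[2,4,6] = [4,6] − [2,6] + [2,4].
This gives a 21×14 integer matrix of rank 13; reducing to Smith normal form yields diagonal entries (1,1,1,1,1,1,1,1,1,1,1,1,1).

Reading off H_k = ker ∂_k / im ∂_{k+1}:

  H_1: rank ker ∂_1 − rank ∂_2 = (21 − 6) − 13 = 2, and the invariant factors of ∂_2 are all 1, so H_1 ≅ Z^2.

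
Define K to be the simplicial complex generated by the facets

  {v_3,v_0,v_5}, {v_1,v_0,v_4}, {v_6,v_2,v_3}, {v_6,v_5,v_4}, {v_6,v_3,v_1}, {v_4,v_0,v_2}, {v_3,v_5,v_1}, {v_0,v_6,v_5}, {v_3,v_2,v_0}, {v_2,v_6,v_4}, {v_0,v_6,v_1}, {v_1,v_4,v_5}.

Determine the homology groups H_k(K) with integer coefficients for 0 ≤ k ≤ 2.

Order the vertices as v_0 < v_1 < v_2 < v_3 < v_4 < v_5 < v_6. Listing each simplex with vertices in this order, K has dimension 2 with simplices:

  0-simplices (7): [v_0], [v_1], [v_2], [v_3], [v_4], [v_5], [v_6]
  1-simplices (18): (18 of them)
  2-simplices (12): (12 of them)

giving chain groups C_0 ≅ Z^7, C_1 ≅ Z^18, C_2 ≅ Z^12.

Boundary ∂_1: C_1 → C_0 is given by ∂[p,q] = [q] − [p]. For instance
  ∂[v_4,v_5] = [v_5] − [v_4].
The 7×18 boundary matrix has rank 6 and Smith normal form diag(1,1,1,1,1,1).

The boundary map ∂_2: C_2 → C_1 acts by ∂[p,q,r] = [q,r] − [p,r] + [p,q]. For instance
  ∂[v_1,v_4,v_5] = [v_4,v_5] − [v_1,v_5] + [v_1,v_4],
  ∂[v_0,v_1,v_6] = [v_1,v_6] − [v_0,v_6] + [v_0,v_1].
As a 18×12 matrix over Z this has rank 12, with invariant factors (1,1,1,1,1,1,1,1,1,1,1,2).

Computing H_k = (kernel of ∂_k) / (image of ∂_{k+1}):

  H_0: rank C_0 − rank ∂_1 = 7 − 6 = 1, and the invariant factors of ∂_1 are all 1, so H_0 ≅ Z.
  H_1: rank ker ∂_1 − rank ∂_2 = (18 − 6) − 12 = 0, and ∂_2 has invariant factor 2 > 1, so H_1 ≅ Z/2.
  H_2: rank ker ∂_2 − rank ∂_3 = (12 − 12) − 0 = 0, and there is no ∂_3, so H_2 ≅ 0.

As a check, the Euler characteristic is 7 − 18 + 12 = 1, which agrees with 1 − 0 + 0 = 1.
(K is a triangulation of the real projective plane RP^2.)

H_0 = Z,  H_1 = Z/2,  H_2 = 0.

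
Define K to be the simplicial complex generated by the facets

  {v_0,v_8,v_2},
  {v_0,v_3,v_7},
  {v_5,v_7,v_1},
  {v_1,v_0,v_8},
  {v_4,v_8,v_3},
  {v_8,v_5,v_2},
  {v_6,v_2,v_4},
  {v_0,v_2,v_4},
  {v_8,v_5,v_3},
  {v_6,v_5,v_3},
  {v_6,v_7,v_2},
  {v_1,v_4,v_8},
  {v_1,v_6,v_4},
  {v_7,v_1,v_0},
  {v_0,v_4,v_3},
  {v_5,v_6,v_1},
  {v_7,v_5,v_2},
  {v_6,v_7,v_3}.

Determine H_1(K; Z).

We work with the vertex ordering v_0 < v_1 < v_2 < v_3 < v_4 < v_5 < v_6 < v_7 < v_8. The simplices of K, each written with vertices in increasing order, are:

  0-simplices (9): [v_0], [v_1], [v_2], [v_3], [v_4], [v_5], [v_6], [v_7], [v_8]
  1-simplices (27): (27 of them)
  2-simplices (18): (18 of them)

Hence C_0 ≅ Z^9, C_1 ≅ Z^27, C_2 ≅ Z^18.

The boundary map ∂_1: C_1 → C_0 sends each edge [p,q] (with p < q) to q − p. For instance
  ∂[v_1,v_5] = [v_5] − [v_1].
The resulting 9×27 matrix has rank 8, and its Smith normal form has invariant factors (1,1,1,1,1,1,1,1).

The boundary map ∂_2: C_2 → C_1 maps a triangle to the signed sum of its edges. For instance
  ∂[v_2,v_6,v_7] = [v_6,v_7] − [v_2,v_7] + [v_2,v_6],
  ∂[v_1,v_4,v_8] = [v_4,v_8] − [v_1,v_8] + [v_1,v_4].
The resulting 27×18 matrix has rank 18, and its Smith normal form has invariant factors (1,1,1,1,1,1,1,1,1,1,1,1,1,1,1,1,1,2).

Now H_k = ker ∂_k / im ∂_{k+1}, so:

  H_1: rank ker ∂_1 − rank ∂_2 = (27 − 8) − 18 = 1, and ∂_2 has invariant factor 2 > 1, so H_1 = Z ⊕ Z/2.

H_1 ≅ Z ⊕ Z/2.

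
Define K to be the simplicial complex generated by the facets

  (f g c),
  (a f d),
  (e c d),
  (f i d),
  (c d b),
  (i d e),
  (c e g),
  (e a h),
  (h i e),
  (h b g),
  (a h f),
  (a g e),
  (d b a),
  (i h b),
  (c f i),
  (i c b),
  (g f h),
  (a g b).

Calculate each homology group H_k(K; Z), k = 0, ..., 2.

H_0 = Z,  H_1 = Z ⊕ Z/2,  H_2 = 0.

Fix the vertex order a < b < c < d < e < f < g < h < i and write every simplex with vertices in increasing order. Then dim K = 2 and the simplices of K are:

  0-simplices (9): a, b, c, d, e, f, g, h, i
  1-simplices (27): ab, ad, ae, af, ag, ah, bc, bd, bg, bh, bi, cd, ce, cf, cg, ci, de, df, di, eg, eh, ei, fg, fh, fi, gh, hi
  2-simplices (18): abd, abg, adf, aeg, aeh, afh, bcd, bci, bgh, bhi, cde, ceg, cfg, cfi, dei, dfi, ehi, fgh

so the chain groups are C_0 ≅ Z^9, C_1 ≅ Z^27, C_2 ≅ Z^18.

∂_1: C_1 → C_0 is given by ∂[p,q] = [q] − [p]. For instance
  ∂fi = i − f.
As a 9×27 matrix over Z this has rank 8, with invariant factors (1,1,1,1,1,1,1,1).

Boundary ∂_2: C_2 → C_1 maps a triangle to the signed sum of its edges. For instance
  ∂adf = df − af + ad,
  ∂aeg = eg − ag + ae.
This gives a 27×18 integer matrix of rank 18; reducing to Smith normal form yields diagonal entries (1,1,1,1,1,1,1,1,1,1,1,1,1,1,1,1,1,2).

From H_k ≅ ker(∂_k) / im(∂_{k+1}) we obtain:

  H_0: rank C_0 − rank ∂_1 = 9 − 8 = 1, and the invariant factors of ∂_1 are all 1, so H_0 ≅ Z.
  H_1: rank ker ∂_1 − rank ∂_2 = (27 − 8) − 18 = 1, and ∂_2 has invariant factor 2 > 1, so H_1 ≅ Z ⊕ Z/2.
  H_2: rank ker ∂_2 − rank ∂_3 = (18 − 18) − 0 = 0, and there is no ∂_3, so H_2 ≅ 0.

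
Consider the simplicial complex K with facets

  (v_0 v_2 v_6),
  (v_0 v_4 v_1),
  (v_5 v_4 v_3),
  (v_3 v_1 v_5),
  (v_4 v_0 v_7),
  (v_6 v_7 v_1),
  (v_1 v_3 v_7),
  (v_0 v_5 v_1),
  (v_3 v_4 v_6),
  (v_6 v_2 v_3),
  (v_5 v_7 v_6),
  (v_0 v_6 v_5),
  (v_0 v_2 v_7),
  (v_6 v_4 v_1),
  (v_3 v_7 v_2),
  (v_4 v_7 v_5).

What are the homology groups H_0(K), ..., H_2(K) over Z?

H_0 = Z,  H_1 = Z^2,  H_2 = Z.

Order the vertices as v_0 < v_1 < v_2 < v_3 < v_4 < v_5 < v_6 < v_7. Listing each simplex with vertices in this order, K has dimension 2 with simplices:

  0-simplices (8): [v_0], [v_1], [v_2], [v_3], [v_4], [v_5], [v_6], [v_7]
  1-simplices (24): (24 of them)
  2-simplices (16): (16 of them)

giving chain groups C_0 ≅ Z^8, C_1 ≅ Z^24, C_2 ≅ Z^16.

∂_1: C_1 → C_0 is given by ∂[p,q] = [q] − [p]. For instance
  ∂[v_0,v_5] = [v_5] − [v_0].
This gives a 8×24 integer matrix of rank 7; reducing to Smith normal form yields diagonal entries (1,1,1,1,1,1,1).

The boundary map ∂_2: C_2 → C_1 acts by ∂[p,q,r] = [q,r] − [p,r] + [p,q]. For instance
  ∂[v_1,v_4,v_6] = [v_4,v_6] − [v_1,v_6] + [v_1,v_4],
  ∂[v_0,v_2,v_7] = [v_2,v_7] − [v_0,v_7] + [v_0,v_2].
As a 24×16 matrix over Z this has rank 15, with invariant factors (1,1,1,1,1,1,1,1,1,1,1,1,1,1,1).

Now H_k = ker ∂_k / im ∂_{k+1}, so:

  H_0: rank C_0 − rank ∂_1 = 8 − 7 = 1, and the invariant factors of ∂_1 are all 1, so H_0 = Z.
  H_1: rank ker ∂_1 − rank ∂_2 = (24 − 7) − 15 = 2, and the invariant factors of ∂_2 are all 1, so H_1 = Z^2.
  H_2: rank ker ∂_2 − rank ∂_3 = (16 − 15) − 0 = 1, and there is no ∂_3, so H_2 = Z.

As a check, the Euler characteristic is 8 − 24 + 16 = 0, which agrees with 1 − 2 + 1 = 0.
(K is a triangulation of the torus T^2.)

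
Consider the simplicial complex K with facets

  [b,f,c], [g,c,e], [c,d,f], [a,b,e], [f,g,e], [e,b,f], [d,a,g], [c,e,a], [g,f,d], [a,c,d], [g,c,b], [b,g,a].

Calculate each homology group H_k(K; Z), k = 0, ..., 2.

H_0 ≅ Z,  H_1 ≅ Z/2,  H_2 = 0.

K has 7 vertices, 18 edges, 12 triangles.
rank ∂_0 = 0, rank ∂_1 = 6 ⇒ b_0 = 7 − 0 − 6 = 1; all invariant factors of ∂_1 are 1 so no torsion. So H_0 = Z.
rank ∂_1 = 6, rank ∂_2 = 12 ⇒ b_1 = 18 − 6 − 12 = 0; ∂_2 has invariant factor(s) [2] giving torsion. So H_1 = Z/2.
rank ∂_2 = 12, rank ∂_3 = 0 ⇒ b_2 = 12 − 12 − 0 = 0. So H_2 = 0.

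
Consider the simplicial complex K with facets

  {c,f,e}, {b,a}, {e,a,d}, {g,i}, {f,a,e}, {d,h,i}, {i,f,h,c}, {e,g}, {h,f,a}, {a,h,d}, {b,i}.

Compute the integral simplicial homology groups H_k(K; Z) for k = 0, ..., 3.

H_0 ≅ Z,  H_1 ≅ Z^2,  H_2 = 0,  H_3 = 0.

K has 9 vertices, 19 edges, 10 triangles, 1 3-simplex.
rank ∂_0 = 0, rank ∂_1 = 8 ⇒ b_0 = 9 − 0 − 8 = 1; all invariant factors of ∂_1 are 1 so no torsion. So H_0 = Z.
rank ∂_1 = 8, rank ∂_2 = 9 ⇒ b_1 = 19 − 8 − 9 = 2; all invariant factors of ∂_2 are 1 so no torsion. So H_1 = Z^2.
rank ∂_2 = 9, rank ∂_3 = 1 ⇒ b_2 = 10 − 9 − 1 = 0; all invariant factors of ∂_3 are 1 so no torsion. So H_2 = 0.
rank ∂_3 = 1, rank ∂_4 = 0 ⇒ b_3 = 1 − 1 − 0 = 0. So H_3 = 0.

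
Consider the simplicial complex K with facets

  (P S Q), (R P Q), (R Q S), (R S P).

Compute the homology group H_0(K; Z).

Order the vertices as P < Q < R < S. Listing each simplex with vertices in this order, K has dimension 2 with simplices:

  0-simplices (4): P, Q, R, S
  1-simplices (6): PQ, PR, PS, QR, QS, RS
  2-simplices (4): PQR, PQS, PRS, QRS

giving chain groups C_0 ≅ Z^4, C_1 ≅ Z^6, C_2 ≅ Z^4.

∂_1: C_1 → C_0 sends each edge [p,q] (with p < q) to q − p. For instance
  ∂QR = R − Q.
This gives a 4×6 integer matrix of rank 3; reducing to Smith normal form yields diagonal entries (1,1,1).

The boundary map ∂_2: C_2 → C_1 acts by ∂[p,q,r] = [q,r] − [p,r] + [p,q]. For instance
  ∂PRS = RS − PS + PR,
  ∂PQR = QR − PR + PQ.
The resulting 6×4 matrix has rank 3, and its Smith normal form has invariant factors (1,1,1).

Now H_k = ker ∂_k / im ∂_{k+1}, so:

  H_0: rank C_0 − rank ∂_1 = 4 − 3 = 1, and the invariant factors of ∂_1 are all 1, so H_0 ≅ Z.

H_0 = Z.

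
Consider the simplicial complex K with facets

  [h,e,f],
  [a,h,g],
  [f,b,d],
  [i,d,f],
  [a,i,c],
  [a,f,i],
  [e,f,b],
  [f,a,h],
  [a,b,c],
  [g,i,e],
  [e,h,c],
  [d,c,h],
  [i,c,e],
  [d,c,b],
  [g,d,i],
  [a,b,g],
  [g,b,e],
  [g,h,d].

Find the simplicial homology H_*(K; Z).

We work with the vertex ordering a < b < c < d < e < f < g < h < i. The simplices of K, each written with vertices in increasing order, are:

  0-simplices (9): a, b, c, d, e, f, g, h, i
  1-simplices (27): ab, ac, af, ag, ah, ai, bc, bd, be, bf, bg, cd, ce, ch, ci, df, dg, dh, di, ef, eg, eh, ei, fh, fi, gh, gi
  2-simplices (18): abc, abg, aci, afh, afi, agh, bcd, bdf, bef, beg, cdh, ceh, cei, dfi, dgh, dgi, efh, egi

giving chain groups C_0 ≅ Z^9, C_1 ≅ Z^27, C_2 ≅ Z^18.

∂_1: C_1 → C_0 maps an edge to its endpoints' difference, ∂[p,q] = q − p. For instance
  ∂bc = c − b.
This gives a 9×27 integer matrix of rank 8; reducing to Smith normal form yields diagonal entries (1,1,1,1,1,1,1,1).

∂_2: C_2 → C_1 acts by ∂[p,q,r] = [q,r] − [p,r] + [p,q]. For instance
  ∂egi = gi − ei + eg,
  ∂abc = bc − ac + ab.
As a 27×18 matrix over Z this has rank 17, with invariant factors (1,1,1,1,1,1,1,1,1,1,1,1,1,1,1,1,1).

Reading off H_k = ker ∂_k / im ∂_{k+1}:

  H_0: rank C_0 − rank ∂_1 = 9 − 8 = 1, and the invariant factors of ∂_1 are all 1, so H_0 = Z.
  H_1: rank ker ∂_1 − rank ∂_2 = (27 − 8) − 17 = 2, and the invariant factors of ∂_2 are all 1, so H_1 = Z^2.
  H_2: rank ker ∂_2 − rank ∂_3 = (18 − 17) − 0 = 1, and there is no ∂_3, so H_2 = Z.

H_0 = Z,  H_1 = Z^2,  H_2 = Z.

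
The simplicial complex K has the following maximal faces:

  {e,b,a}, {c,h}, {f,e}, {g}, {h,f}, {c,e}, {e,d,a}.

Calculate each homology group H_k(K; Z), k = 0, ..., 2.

We work with the vertex ordering a < b < c < d < e < f < g < h. The simplices of K, each written with vertices in increasing order, are:

  0-simplices (8): a, b, c, d, e, f, g, h
  1-simplices (9): ab, ad, ae, be, ce, ch, de, ef, fh
  2-simplices (2): abe, ade

giving chain groups C_0 ≅ Z^8, C_1 ≅ Z^9, C_2 ≅ Z^2.

Boundary ∂_1: C_1 → C_0 is given by ∂[p,q] = [q] − [p]. For instance
  ∂ef = f − e.
As a 8×9 matrix over Z this has rank 6, with invariant factors (1,1,1,1,1,1).

∂_2: C_2 → C_1 acts by ∂[p,q,r] = [q,r] − [p,r] + [p,q]. For instance
  ∂abe = be − ae + ab,
  ∂ade = de − ae + ad.
As a 9×2 matrix over Z this has rank 2, with invariant factors (1,1).

Now H_k = ker ∂_k / im ∂_{k+1}, so:

  H_0: rank C_0 − rank ∂_1 = 8 − 6 = 2, and the invariant factors of ∂_1 are all 1, so H_0 ≅ Z^2.
  H_1: rank ker ∂_1 − rank ∂_2 = (9 − 6) − 2 = 1, and the invariant factors of ∂_2 are all 1, so H_1 ≅ Z.
  H_2: rank ker ∂_2 − rank ∂_3 = (2 − 2) − 0 = 0, and there is no ∂_3, so H_2 ≅ 0.

H_0 = Z^2,  H_1 = Z,  H_2 = 0.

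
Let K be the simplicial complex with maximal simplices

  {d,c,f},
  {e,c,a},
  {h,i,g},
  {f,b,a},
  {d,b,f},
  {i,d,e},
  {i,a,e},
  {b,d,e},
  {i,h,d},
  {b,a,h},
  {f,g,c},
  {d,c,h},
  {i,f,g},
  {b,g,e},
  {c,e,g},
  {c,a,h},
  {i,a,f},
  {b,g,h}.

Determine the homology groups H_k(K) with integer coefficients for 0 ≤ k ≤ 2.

Take the total order a < b < c < d < e < f < g < h < i on the vertex set. Then K (dimension 2) consists of the simplices:

  0-simplices (9): a, b, c, d, e, f, g, h, i
  1-simplices (27): ab, ac, ae, af, ah, ai, bd, be, bf, bg, bh, cd, ce, cf, cg, ch, de, df, dh, di, eg, ei, fg, fi, gh, gi, hi
  2-simplices (18): abf, abh, ace, ach, aei, afi, bde, bdf, beg, bgh, cdf, cdh, ceg, cfg, dei, dhi, fgi, ghi

so the chain groups are C_0 ≅ Z^9, C_1 ≅ Z^27, C_2 ≅ Z^18.

The boundary map ∂_1: C_1 → C_0 sends each edge [p,q] (with p < q) to q − p.
The 9×27 boundary matrix has rank 8 and Smith normal form diag(1,1,1,1,1,1,1,1).

The boundary map ∂_2: C_2 → C_1 acts by ∂[p,q,r] = [q,r] − [p,r] + [p,q]. For instance
  ∂abf = bf − af + ab,
  ∂cdf = df − cf + cd.
This gives a 27×18 integer matrix of rank 17; reducing to Smith normal form yields diagonal entries (1,1,1,1,1,1,1,1,1,1,1,1,1,1,1,1,1).

Reading off H_k = ker ∂_k / im ∂_{k+1}:

  H_0: rank C_0 − rank ∂_1 = 9 − 8 = 1, and the invariant factors of ∂_1 are all 1, so H_0 = Z.
  H_1: rank ker ∂_1 − rank ∂_2 = (27 − 8) − 17 = 2, and the invariant factors of ∂_2 are all 1, so H_1 = Z^2.
  H_2: rank ker ∂_2 − rank ∂_3 = (18 − 17) − 0 = 1, and there is no ∂_3, so H_2 = Z.

H_0 ≅ Z,  H_1 ≅ Z^2,  H_2 ≅ Z.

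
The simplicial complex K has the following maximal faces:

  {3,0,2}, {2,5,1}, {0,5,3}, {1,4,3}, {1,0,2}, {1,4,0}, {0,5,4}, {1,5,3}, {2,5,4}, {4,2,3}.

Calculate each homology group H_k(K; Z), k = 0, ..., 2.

Order the vertices as 0 < 1 < 2 < 3 < 4 < 5. Listing each simplex with vertices in this order, K has dimension 2 with simplices:

  0-simplices (6): [0], [1], [2], [3], [4], [5]
  1-simplices (15): [0,1], [0,2], [0,3], [0,4], [0,5], [1,2], [1,3], [1,4], [1,5], [2,3], [2,4], [2,5], [3,4], [3,5], [4,5]
  2-simplices (10): [0,1,2], [0,1,4], [0,2,3], [0,3,5], [0,4,5], [1,2,5], [1,3,4], [1,3,5], [2,3,4], [2,4,5]

so the chain groups are C_0 ≅ Z^6, C_1 ≅ Z^15, C_2 ≅ Z^10.

∂_1: C_1 → C_0 is given by ∂[p,q] = [q] − [p].
As a 6×15 matrix over Z this has rank 5, with invariant factors (1,1,1,1,1).

∂_2: C_2 → C_1 sends each 2-simplex [p,q,r] to [q,r] − [p,r] + [p,q]. For instance
  ∂[1,3,4] = [3,4] − [1,4] + [1,3],
  ∂[2,3,4] = [3,4] − [2,4] + [2,3].
As a 15×10 matrix over Z this has rank 10, with invariant factors (1,1,1,1,1,1,1,1,1,2).

Computing H_k = (kernel of ∂_k) / (image of ∂_{k+1}):

  H_0: rank C_0 − rank ∂_1 = 6 − 5 = 1, and the invariant factors of ∂_1 are all 1, so H_0 = Z.
  H_1: rank ker ∂_1 − rank ∂_2 = (15 − 5) − 10 = 0, and ∂_2 has invariant factor 2 > 1, so H_1 = Z/2.
  H_2: rank ker ∂_2 − rank ∂_3 = (10 − 10) − 0 = 0, and there is no ∂_3, so H_2 = 0.

As a check, the Euler characteristic is 6 − 15 + 10 = 1, which agrees with 1 − 0 + 0 = 1.

H_0 ≅ Z,  H_1 ≅ Z/2,  H_2 = 0.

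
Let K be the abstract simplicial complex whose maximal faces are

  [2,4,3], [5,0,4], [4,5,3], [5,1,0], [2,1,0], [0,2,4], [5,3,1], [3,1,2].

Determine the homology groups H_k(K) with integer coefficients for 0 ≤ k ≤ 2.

H_0 = Z,  H_1 = 0,  H_2 = Z.

Order the vertices as 0 < 1 < 2 < 3 < 4 < 5. Listing each simplex with vertices in this order, K has dimension 2 with simplices:

  0-simplices (6): [0], [1], [2], [3], [4], [5]
  1-simplices (12): [0,1], [0,2], [0,4], [0,5], [1,2], [1,3], [1,5], [2,3], [2,4], [3,4], [3,5], [4,5]
  2-simplices (8): [0,1,2], [0,1,5], [0,2,4], [0,4,5], [1,2,3], [1,3,5], [2,3,4], [3,4,5]

so the chain groups are C_0 ≅ Z^6, C_1 ≅ Z^12, C_2 ≅ Z^8.

Boundary ∂_1: C_1 → C_0 maps an edge to its endpoints' difference, ∂[p,q] = q − p. For instance
  ∂[4,5] = [5] − [4].
The 6×12 boundary matrix has rank 5 and Smith normal form diag(1,1,1,1,1).

Boundary ∂_2: C_2 → C_1 maps a triangle to the signed sum of its edges. For instance
  ∂[1,3,5] = [3,5] − [1,5] + [1,3],
  ∂[0,4,5] = [4,5] − [0,5] + [0,4].
As a 12×8 matrix over Z this has rank 7, with invariant factors (1,1,1,1,1,1,1).

Reading off H_k = ker ∂_k / im ∂_{k+1}:

  H_0: rank C_0 − rank ∂_1 = 6 − 5 = 1, and the invariant factors of ∂_1 are all 1, so H_0 ≅ Z.
  H_1: rank ker ∂_1 − rank ∂_2 = (12 − 5) − 7 = 0, and the invariant factors of ∂_2 are all 1, so H_1 ≅ 0.
  H_2: rank ker ∂_2 − rank ∂_3 = (8 − 7) − 0 = 1, and there is no ∂_3, so H_2 ≅ Z.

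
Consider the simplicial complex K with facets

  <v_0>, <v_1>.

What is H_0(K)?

Order the vertices as v_0 < v_1. Listing each simplex with vertices in this order, K has dimension 0 with simplices:

  0-simplices (2): [v_0], [v_1]

Hence C_0 ≅ Z^2.

Computing H_k = (kernel of ∂_k) / (image of ∂_{k+1}):

  H_0: rank C_0 − rank ∂_1 = 2 − 0 = 2, and there is no ∂_1, so H_0 = Z^2.

H_0 ≅ Z^2.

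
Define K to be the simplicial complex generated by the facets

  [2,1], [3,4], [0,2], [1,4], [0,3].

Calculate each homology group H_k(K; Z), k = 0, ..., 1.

We work with the vertex ordering 0 < 1 < 2 < 3 < 4. The simplices of K, each written with vertices in increasing order, are:

  0-simplices (5): [0], [1], [2], [3], [4]
  1-simplices (5): [0,2], [0,3], [1,2], [1,4], [3,4]

Hence C_0 ≅ Z^5, C_1 ≅ Z^5.

The boundary map ∂_1: C_1 → C_0 is given by ∂[p,q] = [q] − [p].
This gives a 5×5 integer matrix of rank 4; reducing to Smith normal form yields diagonal entries (1,1,1,1).

Now H_k = ker ∂_k / im ∂_{k+1}, so:

  H_0: rank C_0 − rank ∂_1 = 5 − 4 = 1, and the invariant factors of ∂_1 are all 1, so H_0 ≅ Z.
  H_1: rank ker ∂_1 − rank ∂_2 = (5 − 4) − 0 = 1, and there is no ∂_2, so H_1 ≅ Z.

As a check, the Euler characteristic is 5 − 5 = 0, which agrees with 1 − 1 = 0.
(K is a triangulation of the circle S^1.)

H_0 = Z,  H_1 = Z.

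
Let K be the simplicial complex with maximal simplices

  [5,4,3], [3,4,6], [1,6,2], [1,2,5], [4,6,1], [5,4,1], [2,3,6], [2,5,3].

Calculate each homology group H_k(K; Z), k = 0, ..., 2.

Fix the vertex order 1 < 2 < 3 < 4 < 5 < 6 and write every simplex with vertices in increasing order. Then dim K = 2 and the simplices of K are:

  0-simplices (6): [1], [2], [3], [4], [5], [6]
  1-simplices (12): [1,2], [1,4], [1,5], [1,6], [2,3], [2,5], [2,6], [3,4], [3,5], [3,6], [4,5], [4,6]
  2-simplices (8): [1,2,5], [1,2,6], [1,4,5], [1,4,6], [2,3,5], [2,3,6], [3,4,5], [3,4,6]

giving chain groups C_0 ≅ Z^6, C_1 ≅ Z^12, C_2 ≅ Z^8.

∂_1: C_1 → C_0 maps an edge to its endpoints' difference, ∂[p,q] = q − p.
The 6×12 boundary matrix has rank 5 and Smith normal form diag(1,1,1,1,1).

∂_2: C_2 → C_1 maps a triangle to the signed sum of its edges. For instance
  ∂[3,4,6] = [4,6] − [3,6] + [3,4],
  ∂[1,4,5] = [4,5] − [1,5] + [1,4].
The resulting 12×8 matrix has rank 7, and its Smith normal form has invariant factors (1,1,1,1,1,1,1).

Now H_k = ker ∂_k / im ∂_{k+1}, so:

  H_0: rank C_0 − rank ∂_1 = 6 − 5 = 1, and the invariant factors of ∂_1 are all 1, so H_0 ≅ Z.
  H_1: rank ker ∂_1 − rank ∂_2 = (12 − 5) − 7 = 0, and the invariant factors of ∂_2 are all 1, so H_1 ≅ 0.
  H_2: rank ker ∂_2 − rank ∂_3 = (8 − 7) − 0 = 1, and there is no ∂_3, so H_2 ≅ Z.

H_0 ≅ Z,  H_1 = 0,  H_2 ≅ Z.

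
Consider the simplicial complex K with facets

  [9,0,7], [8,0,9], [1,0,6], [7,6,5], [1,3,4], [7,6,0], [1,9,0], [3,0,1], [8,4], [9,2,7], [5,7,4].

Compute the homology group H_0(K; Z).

We work with the vertex ordering 0 < 1 < 2 < 3 < 4 < 5 < 6 < 7 < 8 < 9. The simplices of K, each written with vertices in increasing order, are:

  0-simplices (10): [0], [1], [2], [3], [4], [5], [6], [7], [8], [9]
  1-simplices (21): [0,1], [0,3], [0,6], [0,7], [0,8], [0,9], [1,3], [1,4], [1,6], [1,9], [2,7], [2,9], [3,4], [4,5], [4,7], [4,8], [5,6], [5,7], [6,7], [7,9], [8,9]
  2-simplices (10): [0,1,3], [0,1,6], [0,1,9], [0,6,7], [0,7,9], [0,8,9], [1,3,4], [2,7,9], [4,5,7], [5,6,7]

giving chain groups C_0 ≅ Z^10, C_1 ≅ Z^21, C_2 ≅ Z^10.

Boundary ∂_1: C_1 → C_0 maps an edge to its endpoints' difference, ∂[p,q] = q − p.
The 10×21 boundary matrix has rank 9 and Smith normal form diag(1,1,1,1,1,1,1,1,1).

∂_2: C_2 → C_1 maps a triangle to the signed sum of its edges. For instance
  ∂[4,5,7] = [5,7] − [4,7] + [4,5],
  ∂[0,1,3] = [1,3] − [0,3] + [0,1].
This gives a 21×10 integer matrix of rank 10; reducing to Smith normal form yields diagonal entries (1,1,1,1,1,1,1,1,1,1).

Computing H_k = (kernel of ∂_k) / (image of ∂_{k+1}):

  H_0: rank C_0 − rank ∂_1 = 10 − 9 = 1, and the invariant factors of ∂_1 are all 1, so H_0 ≅ Z.

H_0 = Z.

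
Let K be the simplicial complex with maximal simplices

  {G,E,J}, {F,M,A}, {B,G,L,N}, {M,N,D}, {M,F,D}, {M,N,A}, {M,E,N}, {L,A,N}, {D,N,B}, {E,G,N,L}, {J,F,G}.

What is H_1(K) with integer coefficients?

We work with the vertex ordering A < B < D < E < F < G < J < L < M < N. The simplices of K, each written with vertices in increasing order, are:

  0-simplices (10): A, B, D, E, F, G, J, L, M, N
  1-simplices (24): AF, AL, AM, AN, BD, BG, BL, BN, DF, DM, DN, EG, EJ, EL, EM, EN, FG, FJ, FM, GJ, GL, GN, LN, MN
  2-simplices (16): AFM, ALN, AMN, BDN, BGL, BGN, BLN, DFM, DMN, EGJ, EGL, EGN, ELN, EMN, FGJ, GLN
  3-simplices (2): BGLN, EGLN

giving chain groups C_0 ≅ Z^10, C_1 ≅ Z^24, C_2 ≅ Z^16, C_3 ≅ Z^2.

Boundary ∂_1: C_1 → C_0 is given by ∂[p,q] = [q] − [p]. For instance
  ∂BN = N − B.
This gives a 10×24 integer matrix of rank 9; reducing to Smith normal form yields diagonal entries (1,1,1,1,1,1,1,1,1).

∂_2: C_2 → C_1 maps a triangle to the signed sum of its edges. For instance
  ∂BGL = GL − BL + BG,
  ∂BGN = GN − BN + BG.
The resulting 24×16 matrix has rank 14, and its Smith normal form has invariant factors (1,1,1,1,1,1,1,1,1,1,1,1,1,1).

The boundary map ∂_3: C_3 → C_2 sends each 3-simplex σ to the alternating sum Σ_i (−1)^i (σ with its i-th vertex removed). For instance
  ∂BGLN = GLN − BLN + BGN − BGL,
  ∂EGLN = GLN − ELN + EGN − EGL.
This gives a 16×2 integer matrix of rank 2; reducing to Smith normal form yields diagonal entries (1,1).

Computing H_k = (kernel of ∂_k) / (image of ∂_{k+1}):

  H_1: rank ker ∂_1 − rank ∂_2 = (24 − 9) − 14 = 1, and the invariant factors of ∂_2 are all 1, so H_1 ≅ Z.

H_1 ≅ Z.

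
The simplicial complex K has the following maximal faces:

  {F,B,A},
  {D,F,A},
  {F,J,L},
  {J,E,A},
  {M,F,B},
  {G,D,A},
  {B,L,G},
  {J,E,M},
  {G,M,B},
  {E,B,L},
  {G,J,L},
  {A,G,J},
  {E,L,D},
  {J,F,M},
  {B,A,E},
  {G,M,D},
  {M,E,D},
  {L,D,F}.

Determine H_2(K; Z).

K has 9 vertices, 27 edges, 18 triangles.
rank ∂_2 = 17, rank ∂_3 = 0 ⇒ b_2 = 18 − 17 − 0 = 1. So H_2 = Z.

H_2 = Z.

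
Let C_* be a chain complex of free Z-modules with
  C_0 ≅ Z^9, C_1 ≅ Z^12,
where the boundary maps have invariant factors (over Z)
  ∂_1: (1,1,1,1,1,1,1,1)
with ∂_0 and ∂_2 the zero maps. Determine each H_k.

H_0: b_0 = 9 − 0 − 8 = 1; torsion from ∂_1 factors > 1: none. So H_0 = Z.
H_1: b_1 = 12 − 8 − 0 = 4; torsion from ∂_2 factors > 1: none. So H_1 = Z^4.

H_0 = Z,  H_1 = Z^4.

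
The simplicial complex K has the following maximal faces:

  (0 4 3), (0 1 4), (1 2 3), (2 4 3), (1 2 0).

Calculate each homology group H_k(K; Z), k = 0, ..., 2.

H_0 = Z,  H_1 = Z,  H_2 = 0.

Order the vertices as 0 < 1 < 2 < 3 < 4. Listing each simplex with vertices in this order, K has dimension 2 with simplices:

  0-simplices (5): [0], [1], [2], [3], [4]
  1-simplices (10): [0,1], [0,2], [0,3], [0,4], [1,2], [1,3], [1,4], [2,3], [2,4], [3,4]
  2-simplices (5): [0,1,2], [0,1,4], [0,3,4], [1,2,3], [2,3,4]

giving chain groups C_0 ≅ Z^5, C_1 ≅ Z^10, C_2 ≅ Z^5.

Boundary ∂_1: C_1 → C_0 sends each edge [p,q] (with p < q) to q − p. For instance
  ∂[0,2] = [2] − [0].
This gives a 5×10 integer matrix of rank 4; reducing to Smith normal form yields diagonal entries (1,1,1,1).

The boundary map ∂_2: C_2 → C_1 maps a triangle to the signed sum of its edges. For instance
  ∂[0,3,4] = [3,4] − [0,4] + [0,3],
  ∂[0,1,4] = [1,4] − [0,4] + [0,1].
The 10×5 boundary matrix has rank 5 and Smith normal form diag(1,1,1,1,1).

From H_k ≅ ker(∂_k) / im(∂_{k+1}) we obtain:

  H_0: rank C_0 − rank ∂_1 = 5 − 4 = 1, and the invariant factors of ∂_1 are all 1, so H_0 = Z.
  H_1: rank ker ∂_1 − rank ∂_2 = (10 − 4) − 5 = 1, and the invariant factors of ∂_2 are all 1, so H_1 = Z.
  H_2: rank ker ∂_2 − rank ∂_3 = (5 − 5) − 0 = 0, and there is no ∂_3, so H_2 = 0.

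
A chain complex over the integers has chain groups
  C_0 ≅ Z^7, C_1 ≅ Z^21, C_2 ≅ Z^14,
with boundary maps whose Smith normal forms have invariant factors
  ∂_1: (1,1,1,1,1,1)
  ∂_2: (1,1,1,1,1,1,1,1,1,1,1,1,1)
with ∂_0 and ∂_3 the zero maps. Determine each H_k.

H_0: b_0 = 7 − 0 − 6 = 1; torsion from ∂_1 factors > 1: none. So H_0 ≅ Z.
H_1: b_1 = 21 − 6 − 13 = 2; torsion from ∂_2 factors > 1: none. So H_1 ≅ Z^2.
H_2: b_2 = 14 − 13 − 0 = 1; torsion from ∂_3 factors > 1: none. So H_2 ≅ Z.

H_0 ≅ Z,  H_1 ≅ Z^2,  H_2 ≅ Z.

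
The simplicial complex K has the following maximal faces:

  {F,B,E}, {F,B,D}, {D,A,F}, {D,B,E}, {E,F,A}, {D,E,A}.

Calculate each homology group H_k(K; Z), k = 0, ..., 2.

Order the vertices as A < B < D < E < F. Listing each simplex with vertices in this order, K has dimension 2 with simplices:

  0-simplices (5): A, B, D, E, F
  1-simplices (9): AD, AE, AF, BD, BE, BF, DE, DF, EF
  2-simplices (6): ADE, ADF, AEF, BDE, BDF, BEF

Hence C_0 ≅ Z^5, C_1 ≅ Z^9, C_2 ≅ Z^6.

Boundary ∂_1: C_1 → C_0 maps an edge to its endpoints' difference, ∂[p,q] = q − p.
As a 5×9 matrix over Z this has rank 4, with invariant factors (1,1,1,1).

The boundary map ∂_2: C_2 → C_1 maps a triangle to the signed sum of its edges. For instance
  ∂ADF = DF − AF + AD,
  ∂ADE = DE − AE + AD.
As a 9×6 matrix over Z this has rank 5, with invariant factors (1,1,1,1,1).

Now H_k = ker ∂_k / im ∂_{k+1}, so:

  H_0: rank C_0 − rank ∂_1 = 5 − 4 = 1, and the invariant factors of ∂_1 are all 1, so H_0 = Z.
  H_1: rank ker ∂_1 − rank ∂_2 = (9 − 4) − 5 = 0, and the invariant factors of ∂_2 are all 1, so H_1 = 0.
  H_2: rank ker ∂_2 − rank ∂_3 = (6 − 5) − 0 = 1, and there is no ∂_3, so H_2 = Z.

As a check, the Euler characteristic is 5 − 9 + 6 = 2, which agrees with 1 − 0 + 1 = 2.

H_0 = Z,  H_1 = 0,  H_2 = Z.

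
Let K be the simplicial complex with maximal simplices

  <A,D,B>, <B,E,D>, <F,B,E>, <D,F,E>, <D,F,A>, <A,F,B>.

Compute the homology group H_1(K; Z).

K has 5 vertices, 9 edges, 6 triangles.
rank ∂_1 = 4, rank ∂_2 = 5 ⇒ b_1 = 9 − 4 − 5 = 0; all invariant factors of ∂_2 are 1 so no torsion. So H_1 ≅ 0.

H_1 ≅ 0.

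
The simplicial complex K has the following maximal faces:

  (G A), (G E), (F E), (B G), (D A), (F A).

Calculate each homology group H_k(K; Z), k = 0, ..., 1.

H_0 ≅ Z,  H_1 ≅ Z.

Fix the vertex order A < B < D < E < F < G and write every simplex with vertices in increasing order. Then dim K = 1 and the simplices of K are:

  0-simplices (6): A, B, D, E, F, G
  1-simplices (6): AD, AF, AG, BG, EF, EG

Hence C_0 ≅ Z^6, C_1 ≅ Z^6.

∂_1: C_1 → C_0 sends each edge [p,q] (with p < q) to q − p. For instance
  ∂AD = D − A.
The 6×6 boundary matrix has rank 5 and Smith normal form diag(1,1,1,1,1).

Computing H_k = (kernel of ∂_k) / (image of ∂_{k+1}):

  H_0: rank C_0 − rank ∂_1 = 6 − 5 = 1, and the invariant factors of ∂_1 are all 1, so H_0 = Z.
  H_1: rank ker ∂_1 − rank ∂_2 = (6 − 5) − 0 = 1, and there is no ∂_2, so H_1 = Z.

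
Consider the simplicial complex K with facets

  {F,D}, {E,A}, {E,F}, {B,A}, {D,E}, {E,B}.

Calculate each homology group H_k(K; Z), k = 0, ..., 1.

H_0 ≅ Z,  H_1 ≅ Z^2.

K has 5 vertices, 6 edges.
rank ∂_0 = 0, rank ∂_1 = 4 ⇒ b_0 = 5 − 0 − 4 = 1; all invariant factors of ∂_1 are 1 so no torsion. So H_0 ≅ Z.
rank ∂_1 = 4, rank ∂_2 = 0 ⇒ b_1 = 6 − 4 − 0 = 2. So H_1 ≅ Z^2.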